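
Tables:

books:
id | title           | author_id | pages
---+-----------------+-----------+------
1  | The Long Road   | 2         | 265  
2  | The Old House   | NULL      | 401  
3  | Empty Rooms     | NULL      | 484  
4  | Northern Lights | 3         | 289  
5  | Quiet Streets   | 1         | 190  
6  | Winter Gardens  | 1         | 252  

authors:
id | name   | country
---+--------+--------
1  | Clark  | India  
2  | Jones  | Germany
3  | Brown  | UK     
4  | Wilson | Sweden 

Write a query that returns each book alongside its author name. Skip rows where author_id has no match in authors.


INNER JOIN keeps only books rows whose author_id matches an id in authors. Walk through each book:
  - book 1 (The Long Road): author_id=2 -> matches Jones
  - book 2 (The Old House): author_id=NULL, no match -> dropped
  - book 3 (Empty Rooms): author_id=NULL, no match -> dropped
  - book 4 (Northern Lights): author_id=3 -> matches Brown
  - book 5 (Quiet Streets): author_id=1 -> matches Clark
  - book 6 (Winter Gardens): author_id=1 -> matches Clark
So 2 of 6 rows are dropped.

SQL:
SELECT a.title, b.name AS author
FROM books a
INNER JOIN authors b ON a.author_id = b.id

Result:
title           | author
----------------+-------
The Long Road   | Jones 
Northern Lights | Brown 
Quiet Streets   | Clark 
Winter Gardens  | Clark 


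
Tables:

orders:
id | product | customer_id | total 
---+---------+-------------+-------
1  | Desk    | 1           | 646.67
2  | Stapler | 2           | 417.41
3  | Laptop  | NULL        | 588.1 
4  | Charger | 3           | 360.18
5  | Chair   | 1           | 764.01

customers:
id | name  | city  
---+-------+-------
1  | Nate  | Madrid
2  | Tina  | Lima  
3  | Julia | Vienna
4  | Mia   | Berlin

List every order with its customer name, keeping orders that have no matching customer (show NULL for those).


LEFT JOIN keeps every row from orders (the left table); where customer_id has no match in customers, the customer columns become NULL. Walk through each order:
  - order 1 (Desk): customer_id=1 -> matches Nate
  - order 2 (Stapler): customer_id=2 -> matches Tina
  - order 3 (Laptop): customer_id=NULL, no match -> kept with NULL
  - order 4 (Charger): customer_id=3 -> matches Julia
  - order 5 (Chair): customer_id=1 -> matches Nate
All 5 rows appear; 1 has NULL customer.

SQL:
SELECT a.product, b.name AS customer
FROM orders a
LEFT JOIN customers b ON a.customer_id = b.id

Result:
product | customer
--------+---------
Desk    | Nate    
Stapler | Tina    
Laptop  | NULL    
Charger | Julia   
Chair   | Nate    


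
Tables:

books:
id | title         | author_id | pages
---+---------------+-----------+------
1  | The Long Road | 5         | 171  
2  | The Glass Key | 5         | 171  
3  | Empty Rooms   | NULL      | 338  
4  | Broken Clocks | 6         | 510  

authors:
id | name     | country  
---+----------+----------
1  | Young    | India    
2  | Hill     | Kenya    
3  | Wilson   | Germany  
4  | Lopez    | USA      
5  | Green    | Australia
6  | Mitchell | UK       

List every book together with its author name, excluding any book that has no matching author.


INNER JOIN keeps only books rows whose author_id matches an id in authors. Walk through each book:
  - book 1 (The Long Road): author_id=5 -> matches Green
  - book 2 (The Glass Key): author_id=5 -> matches Green
  - book 3 (Empty Rooms): author_id=NULL, no match -> dropped
  - book 4 (Broken Clocks): author_id=6 -> matches Mitchell
So 1 of 4 rows is dropped.

SQL:
SELECT a.title, b.name AS author
FROM books a
INNER JOIN authors b ON a.author_id = b.id

Result:
title         | author  
--------------+---------
The Long Road | Green   
The Glass Key | Green   
Broken Clocks | Mitchell


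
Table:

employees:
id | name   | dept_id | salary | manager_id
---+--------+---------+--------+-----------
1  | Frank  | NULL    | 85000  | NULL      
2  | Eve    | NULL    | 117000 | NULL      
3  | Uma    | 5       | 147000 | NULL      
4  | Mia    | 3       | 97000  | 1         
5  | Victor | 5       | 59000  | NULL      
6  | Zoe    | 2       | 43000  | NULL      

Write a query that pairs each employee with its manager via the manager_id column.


This is a self-join: employees is joined to a second copy of itself, matching each row's manager_id to another row's id. Use LEFT JOIN so rows with manager_id=NULL are kept.
  - employee 1 (Frank): manager_id=NULL -> NULL
  - employee 2 (Eve): manager_id=NULL -> NULL
  - employee 3 (Uma): manager_id=NULL -> NULL
  - employee 4 (Mia): manager_id=1 -> Frank
  - employee 5 (Victor): manager_id=NULL -> NULL
  - employee 6 (Zoe): manager_id=NULL -> NULL

SQL:
SELECT a.name AS item, b.name AS manager
FROM employees a
LEFT JOIN employees b ON a.manager_id = b.id

Result:
item   | manager
-------+--------
Frank  | NULL   
Eve    | NULL   
Uma    | NULL   
Mia    | Frank  
Victor | NULL   
Zoe    | NULL   


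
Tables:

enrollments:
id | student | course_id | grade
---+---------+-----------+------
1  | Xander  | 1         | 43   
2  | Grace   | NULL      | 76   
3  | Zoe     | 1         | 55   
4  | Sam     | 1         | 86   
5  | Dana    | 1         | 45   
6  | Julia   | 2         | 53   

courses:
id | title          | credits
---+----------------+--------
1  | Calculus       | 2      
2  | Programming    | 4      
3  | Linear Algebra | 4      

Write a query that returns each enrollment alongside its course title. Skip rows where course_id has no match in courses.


INNER JOIN keeps only enrollments rows whose course_id matches an id in courses. Walk through each enrollment:
  - enrollment 1 (Xander): course_id=1 -> matches Calculus
  - enrollment 2 (Grace): course_id=NULL, no match -> dropped
  - enrollment 3 (Zoe): course_id=1 -> matches Calculus
  - enrollment 4 (Sam): course_id=1 -> matches Calculus
  - enrollment 5 (Dana): course_id=1 -> matches Calculus
  - enrollment 6 (Julia): course_id=2 -> matches Programming
So 1 of 6 rows is dropped.

SQL:
SELECT a.student, b.title AS course
FROM enrollments a
INNER JOIN courses b ON a.course_id = b.id

Result:
student | course     
--------+------------
Xander  | Calculus   
Zoe     | Calculus   
Sam     | Calculus   
Dana    | Calculus   
Julia   | Programming


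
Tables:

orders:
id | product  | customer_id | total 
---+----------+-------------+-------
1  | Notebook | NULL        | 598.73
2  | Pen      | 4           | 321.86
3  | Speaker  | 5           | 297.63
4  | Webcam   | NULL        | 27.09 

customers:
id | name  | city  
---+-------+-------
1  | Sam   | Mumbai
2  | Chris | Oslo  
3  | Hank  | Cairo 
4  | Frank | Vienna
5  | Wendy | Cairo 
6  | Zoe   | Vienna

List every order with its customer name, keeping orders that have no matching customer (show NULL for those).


LEFT JOIN keeps every row from orders (the left table); where customer_id has no match in customers, the customer columns become NULL. Walk through each order:
  - order 1 (Notebook): customer_id=NULL, no match -> kept with NULL
  - order 2 (Pen): customer_id=4 -> matches Frank
  - order 3 (Speaker): customer_id=5 -> matches Wendy
  - order 4 (Webcam): customer_id=NULL, no match -> kept with NULL
All 4 rows appear; 2 have NULL customer.

SQL:
SELECT a.product, b.name AS customer
FROM orders a
LEFT JOIN customers b ON a.customer_id = b.id

Result:
product  | customer
---------+---------
Notebook | NULL    
Pen      | Frank   
Speaker  | Wendy   
Webcam   | NULL    


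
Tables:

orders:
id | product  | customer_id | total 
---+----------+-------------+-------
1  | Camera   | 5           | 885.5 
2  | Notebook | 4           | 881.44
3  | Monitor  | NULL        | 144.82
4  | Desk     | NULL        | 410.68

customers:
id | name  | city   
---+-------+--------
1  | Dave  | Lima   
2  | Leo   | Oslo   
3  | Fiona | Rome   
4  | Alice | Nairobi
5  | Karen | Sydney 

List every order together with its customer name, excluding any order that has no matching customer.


INNER JOIN keeps only orders rows whose customer_id matches an id in customers. Walk through each order:
  - order 1 (Camera): customer_id=5 -> matches Karen
  - order 2 (Notebook): customer_id=4 -> matches Alice
  - order 3 (Monitor): customer_id=NULL, no match -> dropped
  - order 4 (Desk): customer_id=NULL, no match -> dropped
So 2 of 4 rows are dropped.

SQL:
SELECT a.product, b.name AS customer
FROM orders a
INNER JOIN customers b ON a.customer_id = b.id

Result:
product  | customer
---------+---------
Camera   | Karen   
Notebook | Alice   


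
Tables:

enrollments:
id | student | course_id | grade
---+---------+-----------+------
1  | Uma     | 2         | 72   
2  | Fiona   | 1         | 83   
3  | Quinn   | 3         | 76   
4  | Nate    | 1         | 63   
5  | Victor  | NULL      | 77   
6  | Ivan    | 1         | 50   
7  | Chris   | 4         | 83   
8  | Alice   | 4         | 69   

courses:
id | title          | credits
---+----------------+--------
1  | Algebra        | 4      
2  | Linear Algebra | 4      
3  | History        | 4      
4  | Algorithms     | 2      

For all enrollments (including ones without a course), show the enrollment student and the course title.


LEFT JOIN keeps every row from enrollments (the left table); where course_id has no match in courses, the course columns become NULL. Walk through each enrollment:
  - enrollment 1 (Uma): course_id=2 -> matches Linear Algebra
  - enrollment 2 (Fiona): course_id=1 -> matches Algebra
  - enrollment 3 (Quinn): course_id=3 -> matches History
  - enrollment 4 (Nate): course_id=1 -> matches Algebra
  - enrollment 5 (Victor): course_id=NULL, no match -> kept with NULL
  - enrollment 6 (Ivan): course_id=1 -> matches Algebra
  - enrollment 7 (Chris): course_id=4 -> matches Algorithms
  - enrollment 8 (Alice): course_id=4 -> matches Algorithms
All 8 rows appear; 1 has NULL course.

SQL:
SELECT a.student, b.title AS course
FROM enrollments a
LEFT JOIN courses b ON a.course_id = b.id

Result:
student | course        
--------+---------------
Uma     | Linear Algebra
Fiona   | Algebra       
Quinn   | History       
Nate    | Algebra       
Victor  | NULL          
Ivan    | Algebra       
Chris   | Algorithms    
Alice   | Algorithms    


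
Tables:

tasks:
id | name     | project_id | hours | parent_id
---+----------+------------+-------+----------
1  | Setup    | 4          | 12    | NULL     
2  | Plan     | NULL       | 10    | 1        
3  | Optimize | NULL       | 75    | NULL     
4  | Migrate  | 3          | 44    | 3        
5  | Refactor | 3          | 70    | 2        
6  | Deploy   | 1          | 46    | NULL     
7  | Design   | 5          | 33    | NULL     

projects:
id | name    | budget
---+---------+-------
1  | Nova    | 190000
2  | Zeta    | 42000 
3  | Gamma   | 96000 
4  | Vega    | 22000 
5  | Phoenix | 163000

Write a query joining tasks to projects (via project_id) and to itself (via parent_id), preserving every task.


Two LEFT JOINs from the same base table tasks: one to projects via project_id, one to tasks itself via parent_id. Both are LEFT so every task is preserved.
Match against projects:
  - task 1 (Setup): project_id=4 -> matches Vega
  - task 2 (Plan): project_id=NULL, no match -> kept with NULL
  - task 3 (Optimize): project_id=NULL, no match -> kept with NULL
  - task 4 (Migrate): project_id=3 -> matches Gamma
  - task 5 (Refactor): project_id=3 -> matches Gamma
  - task 6 (Deploy): project_id=1 -> matches Nova
  - task 7 (Design): project_id=5 -> matches Phoenix
Match against tasks (self):
  - task 1 (Setup): parent_id=NULL -> NULL
  - task 2 (Plan): parent_id=1 -> Setup
  - task 3 (Optimize): parent_id=NULL -> NULL
  - task 4 (Migrate): parent_id=3 -> Optimize
  - task 5 (Refactor): parent_id=2 -> Plan
  - task 6 (Deploy): parent_id=NULL -> NULL
  - task 7 (Design): parent_id=NULL -> NULL

SQL:
SELECT a.name, b.name AS project, c.name AS parent
FROM tasks a
LEFT JOIN projects b ON a.project_id = b.id
LEFT JOIN tasks c ON a.parent_id = c.id

Result:
name     | project | parent  
---------+---------+---------
Setup    | Vega    | NULL    
Plan     | NULL    | Setup   
Optimize | NULL    | NULL    
Migrate  | Gamma   | Optimize
Refactor | Gamma   | Plan    
Deploy   | Nova    | NULL    
Design   | Phoenix | NULL    


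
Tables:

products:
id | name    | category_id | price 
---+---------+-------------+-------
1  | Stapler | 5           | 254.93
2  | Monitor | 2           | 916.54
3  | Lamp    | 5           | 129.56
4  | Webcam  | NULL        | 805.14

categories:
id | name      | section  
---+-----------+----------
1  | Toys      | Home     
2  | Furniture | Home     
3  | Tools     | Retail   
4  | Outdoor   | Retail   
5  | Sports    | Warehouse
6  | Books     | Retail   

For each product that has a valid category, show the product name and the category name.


INNER JOIN keeps only products rows whose category_id matches an id in categories. Walk through each product:
  - product 1 (Stapler): category_id=5 -> matches Sports
  - product 2 (Monitor): category_id=2 -> matches Furniture
  - product 3 (Lamp): category_id=5 -> matches Sports
  - product 4 (Webcam): category_id=NULL, no match -> dropped
So 1 of 4 rows is dropped.

SQL:
SELECT a.name, b.name AS category
FROM products a
INNER JOIN categories b ON a.category_id = b.id

Result:
name    | category 
--------+----------
Stapler | Sports   
Monitor | Furniture
Lamp    | Sports   


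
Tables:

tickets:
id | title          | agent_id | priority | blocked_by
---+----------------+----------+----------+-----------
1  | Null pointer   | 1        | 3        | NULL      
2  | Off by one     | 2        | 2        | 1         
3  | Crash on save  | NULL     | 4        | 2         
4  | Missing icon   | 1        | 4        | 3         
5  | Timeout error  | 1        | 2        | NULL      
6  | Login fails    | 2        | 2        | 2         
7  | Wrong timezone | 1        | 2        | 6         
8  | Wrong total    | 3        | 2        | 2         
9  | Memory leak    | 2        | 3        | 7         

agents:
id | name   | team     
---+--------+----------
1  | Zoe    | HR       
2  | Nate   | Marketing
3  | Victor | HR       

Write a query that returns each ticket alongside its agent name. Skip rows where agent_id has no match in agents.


INNER JOIN keeps only tickets rows whose agent_id matches an id in agents. Walk through each ticket:
  - ticket 1 (Null pointer): agent_id=1 -> matches Zoe
  - ticket 2 (Off by one): agent_id=2 -> matches Nate
  - ticket 3 (Crash on save): agent_id=NULL, no match -> dropped
  - ticket 4 (Missing icon): agent_id=1 -> matches Zoe
  - ticket 5 (Timeout error): agent_id=1 -> matches Zoe
  - ticket 6 (Login fails): agent_id=2 -> matches Nate
  - ticket 7 (Wrong timezone): agent_id=1 -> matches Zoe
  - ticket 8 (Wrong total): agent_id=3 -> matches Victor
  - ticket 9 (Memory leak): agent_id=2 -> matches Nate
So 1 of 9 rows is dropped.

SQL:
SELECT a.title, b.name AS agent
FROM tickets a
INNER JOIN agents b ON a.agent_id = b.id

Result:
title          | agent 
---------------+-------
Null pointer   | Zoe   
Off by one     | Nate  
Missing icon   | Zoe   
Timeout error  | Zoe   
Login fails    | Nate  
Wrong timezone | Zoe   
Wrong total    | Victor
Memory leak    | Nate  


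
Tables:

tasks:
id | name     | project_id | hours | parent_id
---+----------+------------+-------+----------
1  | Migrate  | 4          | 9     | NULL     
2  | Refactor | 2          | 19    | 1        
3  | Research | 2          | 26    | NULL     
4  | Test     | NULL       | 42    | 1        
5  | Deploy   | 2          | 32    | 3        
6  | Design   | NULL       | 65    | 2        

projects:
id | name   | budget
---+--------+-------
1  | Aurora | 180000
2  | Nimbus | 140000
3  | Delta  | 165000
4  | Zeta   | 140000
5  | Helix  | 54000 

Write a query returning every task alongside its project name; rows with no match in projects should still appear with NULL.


LEFT JOIN keeps every row from tasks (the left table); where project_id has no match in projects, the project columns become NULL. Walk through each task:
  - task 1 (Migrate): project_id=4 -> matches Zeta
  - task 2 (Refactor): project_id=2 -> matches Nimbus
  - task 3 (Research): project_id=2 -> matches Nimbus
  - task 4 (Test): project_id=NULL, no match -> kept with NULL
  - task 5 (Deploy): project_id=2 -> matches Nimbus
  - task 6 (Design): project_id=NULL, no match -> kept with NULL
All 6 rows appear; 2 have NULL project.

SQL:
SELECT a.name, b.name AS project
FROM tasks a
LEFT JOIN projects b ON a.project_id = b.id

Result:
name     | project
---------+--------
Migrate  | Zeta   
Refactor | Nimbus 
Research | Nimbus 
Test     | NULL   
Deploy   | Nimbus 
Design   | NULL   


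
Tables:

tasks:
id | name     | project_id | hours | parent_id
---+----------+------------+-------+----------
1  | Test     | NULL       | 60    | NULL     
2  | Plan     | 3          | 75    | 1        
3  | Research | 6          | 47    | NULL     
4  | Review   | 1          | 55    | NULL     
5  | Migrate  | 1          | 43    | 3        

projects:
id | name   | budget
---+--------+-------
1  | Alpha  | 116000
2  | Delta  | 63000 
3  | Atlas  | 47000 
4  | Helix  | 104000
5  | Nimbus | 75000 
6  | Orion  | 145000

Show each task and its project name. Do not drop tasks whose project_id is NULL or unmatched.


LEFT JOIN keeps every row from tasks (the left table); where project_id has no match in projects, the project columns become NULL. Walk through each task:
  - task 1 (Test): project_id=NULL, no match -> kept with NULL
  - task 2 (Plan): project_id=3 -> matches Atlas
  - task 3 (Research): project_id=6 -> matches Orion
  - task 4 (Review): project_id=1 -> matches Alpha
  - task 5 (Migrate): project_id=1 -> matches Alpha
All 5 rows appear; 1 has NULL project.

SQL:
SELECT a.name, b.name AS project
FROM tasks a
LEFT JOIN projects b ON a.project_id = b.id

Result:
name     | project
---------+--------
Test     | NULL   
Plan     | Atlas  
Research | Orion  
Review   | Alpha  
Migrate  | Alpha  


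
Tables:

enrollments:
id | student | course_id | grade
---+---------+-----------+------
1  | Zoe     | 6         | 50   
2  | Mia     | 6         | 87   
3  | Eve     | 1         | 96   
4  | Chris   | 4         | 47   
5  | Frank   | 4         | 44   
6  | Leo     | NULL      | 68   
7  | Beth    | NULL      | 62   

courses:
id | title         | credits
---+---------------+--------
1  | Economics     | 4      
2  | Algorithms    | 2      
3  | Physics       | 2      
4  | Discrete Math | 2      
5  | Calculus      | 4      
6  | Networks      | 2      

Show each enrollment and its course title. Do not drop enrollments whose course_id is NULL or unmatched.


LEFT JOIN keeps every row from enrollments (the left table); where course_id has no match in courses, the course columns become NULL. Walk through each enrollment:
  - enrollment 1 (Zoe): course_id=6 -> matches Networks
  - enrollment 2 (Mia): course_id=6 -> matches Networks
  - enrollment 3 (Eve): course_id=1 -> matches Economics
  - enrollment 4 (Chris): course_id=4 -> matches Discrete Math
  - enrollment 5 (Frank): course_id=4 -> matches Discrete Math
  - enrollment 6 (Leo): course_id=NULL, no match -> kept with NULL
  - enrollment 7 (Beth): course_id=NULL, no match -> kept with NULL
All 7 rows appear; 2 have NULL course.

SQL:
SELECT a.student, b.title AS course
FROM enrollments a
LEFT JOIN courses b ON a.course_id = b.id

Result:
student | course       
--------+--------------
Zoe     | Networks     
Mia     | Networks     
Eve     | Economics    
Chris   | Discrete Math
Frank   | Discrete Math
Leo     | NULL         
Beth    | NULL         


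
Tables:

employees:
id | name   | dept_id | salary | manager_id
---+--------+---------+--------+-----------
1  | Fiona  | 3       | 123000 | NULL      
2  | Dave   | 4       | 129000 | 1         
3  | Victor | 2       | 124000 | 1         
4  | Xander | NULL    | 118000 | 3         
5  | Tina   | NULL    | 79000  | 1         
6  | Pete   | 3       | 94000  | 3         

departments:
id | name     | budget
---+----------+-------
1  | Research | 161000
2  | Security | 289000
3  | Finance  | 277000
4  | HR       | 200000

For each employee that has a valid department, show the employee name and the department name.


INNER JOIN keeps only employees rows whose dept_id matches an id in departments. Walk through each employee:
  - employee 1 (Fiona): dept_id=3 -> matches Finance
  - employee 2 (Dave): dept_id=4 -> matches HR
  - employee 3 (Victor): dept_id=2 -> matches Security
  - employee 4 (Xander): dept_id=NULL, no match -> dropped
  - employee 5 (Tina): dept_id=NULL, no match -> dropped
  - employee 6 (Pete): dept_id=3 -> matches Finance
So 2 of 6 rows are dropped.

SQL:
SELECT a.name, b.name AS department
FROM employees a
INNER JOIN departments b ON a.dept_id = b.id

Result:
name   | department
-------+-----------
Fiona  | Finance   
Dave   | HR        
Victor | Security  
Pete   | Finance   


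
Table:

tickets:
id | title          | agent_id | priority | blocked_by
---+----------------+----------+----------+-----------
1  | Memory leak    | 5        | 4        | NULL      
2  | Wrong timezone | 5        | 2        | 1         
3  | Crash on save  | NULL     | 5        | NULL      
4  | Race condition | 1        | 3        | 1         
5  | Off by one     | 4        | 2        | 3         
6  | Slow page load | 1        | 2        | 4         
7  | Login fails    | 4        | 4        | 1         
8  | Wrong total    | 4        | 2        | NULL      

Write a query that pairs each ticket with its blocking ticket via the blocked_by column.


This is a self-join: tickets is joined to a second copy of itself, matching each row's blocked_by to another row's id. Use LEFT JOIN so rows with blocked_by=NULL are kept.
  - ticket 1 (Memory leak): blocked_by=NULL -> NULL
  - ticket 2 (Wrong timezone): blocked_by=1 -> Memory leak
  - ticket 3 (Crash on save): blocked_by=NULL -> NULL
  - ticket 4 (Race condition): blocked_by=1 -> Memory leak
  - ticket 5 (Off by one): blocked_by=3 -> Crash on save
  - ticket 6 (Slow page load): blocked_by=4 -> Race condition
  - ticket 7 (Login fails): blocked_by=1 -> Memory leak
  - ticket 8 (Wrong total): blocked_by=NULL -> NULL

SQL:
SELECT a.title AS item, b.title AS blocked_by
FROM tickets a
LEFT JOIN tickets b ON a.blocked_by = b.id

Result:
item           | blocked_by    
---------------+---------------
Memory leak    | NULL          
Wrong timezone | Memory leak   
Crash on save  | NULL          
Race condition | Memory leak   
Off by one     | Crash on save 
Slow page load | Race condition
Login fails    | Memory leak   
Wrong total    | NULL          


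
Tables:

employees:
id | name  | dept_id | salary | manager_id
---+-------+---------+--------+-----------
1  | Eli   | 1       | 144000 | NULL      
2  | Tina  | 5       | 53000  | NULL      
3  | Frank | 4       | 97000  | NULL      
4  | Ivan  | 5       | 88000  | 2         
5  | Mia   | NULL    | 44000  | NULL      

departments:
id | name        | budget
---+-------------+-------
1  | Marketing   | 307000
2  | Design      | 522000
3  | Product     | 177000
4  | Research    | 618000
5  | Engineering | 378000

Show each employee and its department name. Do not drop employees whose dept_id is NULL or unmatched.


LEFT JOIN keeps every row from employees (the left table); where dept_id has no match in departments, the department columns become NULL. Walk through each employee:
  - employee 1 (Eli): dept_id=1 -> matches Marketing
  - employee 2 (Tina): dept_id=5 -> matches Engineering
  - employee 3 (Frank): dept_id=4 -> matches Research
  - employee 4 (Ivan): dept_id=5 -> matches Engineering
  - employee 5 (Mia): dept_id=NULL, no match -> kept with NULL
All 5 rows appear; 1 has NULL department.

SQL:
SELECT a.name, b.name AS department
FROM employees a
LEFT JOIN departments b ON a.dept_id = b.id

Result:
name  | department 
------+------------
Eli   | Marketing  
Tina  | Engineering
Frank | Research   
Ivan  | Engineering
Mia   | NULL       


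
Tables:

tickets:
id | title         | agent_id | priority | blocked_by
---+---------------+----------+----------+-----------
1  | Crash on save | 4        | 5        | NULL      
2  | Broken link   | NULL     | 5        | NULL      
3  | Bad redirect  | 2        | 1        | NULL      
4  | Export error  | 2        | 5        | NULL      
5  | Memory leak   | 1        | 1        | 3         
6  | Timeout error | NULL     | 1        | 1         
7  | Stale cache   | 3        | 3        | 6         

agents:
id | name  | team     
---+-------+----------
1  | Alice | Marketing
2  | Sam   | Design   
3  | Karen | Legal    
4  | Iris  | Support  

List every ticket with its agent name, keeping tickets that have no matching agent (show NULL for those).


LEFT JOIN keeps every row from tickets (the left table); where agent_id has no match in agents, the agent columns become NULL. Walk through each ticket:
  - ticket 1 (Crash on save): agent_id=4 -> matches Iris
  - ticket 2 (Broken link): agent_id=NULL, no match -> kept with NULL
  - ticket 3 (Bad redirect): agent_id=2 -> matches Sam
  - ticket 4 (Export error): agent_id=2 -> matches Sam
  - ticket 5 (Memory leak): agent_id=1 -> matches Alice
  - ticket 6 (Timeout error): agent_id=NULL, no match -> kept with NULL
  - ticket 7 (Stale cache): agent_id=3 -> matches Karen
All 7 rows appear; 2 have NULL agent.

SQL:
SELECT a.title, b.name AS agent
FROM tickets a
LEFT JOIN agents b ON a.agent_id = b.id

Result:
title         | agent
--------------+------
Crash on save | Iris 
Broken link   | NULL 
Bad redirect  | Sam  
Export error  | Sam  
Memory leak   | Alice
Timeout error | NULL 
Stale cache   | Karen


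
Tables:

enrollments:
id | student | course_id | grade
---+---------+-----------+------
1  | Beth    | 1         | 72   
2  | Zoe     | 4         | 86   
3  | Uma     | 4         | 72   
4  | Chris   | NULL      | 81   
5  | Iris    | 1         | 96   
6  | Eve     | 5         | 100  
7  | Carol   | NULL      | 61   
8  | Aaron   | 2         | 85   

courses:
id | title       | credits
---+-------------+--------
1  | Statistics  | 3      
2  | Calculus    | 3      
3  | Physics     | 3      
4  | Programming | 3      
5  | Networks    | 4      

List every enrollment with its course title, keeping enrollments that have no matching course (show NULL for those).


LEFT JOIN keeps every row from enrollments (the left table); where course_id has no match in courses, the course columns become NULL. Walk through each enrollment:
  - enrollment 1 (Beth): course_id=1 -> matches Statistics
  - enrollment 2 (Zoe): course_id=4 -> matches Programming
  - enrollment 3 (Uma): course_id=4 -> matches Programming
  - enrollment 4 (Chris): course_id=NULL, no match -> kept with NULL
  - enrollment 5 (Iris): course_id=1 -> matches Statistics
  - enrollment 6 (Eve): course_id=5 -> matches Networks
  - enrollment 7 (Carol): course_id=NULL, no match -> kept with NULL
  - enrollment 8 (Aaron): course_id=2 -> matches Calculus
All 8 rows appear; 2 have NULL course.

SQL:
SELECT a.student, b.title AS course
FROM enrollments a
LEFT JOIN courses b ON a.course_id = b.id

Result:
student | course     
--------+------------
Beth    | Statistics 
Zoe     | Programming
Uma     | Programming
Chris   | NULL       
Iris    | Statistics 
Eve     | Networks   
Carol   | NULL       
Aaron   | Calculus   


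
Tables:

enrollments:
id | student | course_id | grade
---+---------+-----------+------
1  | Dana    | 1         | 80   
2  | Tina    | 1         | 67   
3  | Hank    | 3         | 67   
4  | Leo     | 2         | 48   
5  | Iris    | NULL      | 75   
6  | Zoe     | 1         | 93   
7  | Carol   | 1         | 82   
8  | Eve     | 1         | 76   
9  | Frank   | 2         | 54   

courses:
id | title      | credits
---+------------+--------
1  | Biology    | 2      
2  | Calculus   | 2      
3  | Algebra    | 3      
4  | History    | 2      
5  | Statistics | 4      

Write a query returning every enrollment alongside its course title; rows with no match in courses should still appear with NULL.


LEFT JOIN keeps every row from enrollments (the left table); where course_id has no match in courses, the course columns become NULL. Walk through each enrollment:
  - enrollment 1 (Dana): course_id=1 -> matches Biology
  - enrollment 2 (Tina): course_id=1 -> matches Biology
  - enrollment 3 (Hank): course_id=3 -> matches Algebra
  - enrollment 4 (Leo): course_id=2 -> matches Calculus
  - enrollment 5 (Iris): course_id=NULL, no match -> kept with NULL
  - enrollment 6 (Zoe): course_id=1 -> matches Biology
  - enrollment 7 (Carol): course_id=1 -> matches Biology
  - enrollment 8 (Eve): course_id=1 -> matches Biology
  - enrollment 9 (Frank): course_id=2 -> matches Calculus
All 9 rows appear; 1 has NULL course.

SQL:
SELECT a.student, b.title AS course
FROM enrollments a
LEFT JOIN courses b ON a.course_id = b.id

Result:
student | course  
--------+---------
Dana    | Biology 
Tina    | Biology 
Hank    | Algebra 
Leo     | Calculus
Iris    | NULL    
Zoe     | Biology 
Carol   | Biology 
Eve     | Biology 
Frank   | Calculus


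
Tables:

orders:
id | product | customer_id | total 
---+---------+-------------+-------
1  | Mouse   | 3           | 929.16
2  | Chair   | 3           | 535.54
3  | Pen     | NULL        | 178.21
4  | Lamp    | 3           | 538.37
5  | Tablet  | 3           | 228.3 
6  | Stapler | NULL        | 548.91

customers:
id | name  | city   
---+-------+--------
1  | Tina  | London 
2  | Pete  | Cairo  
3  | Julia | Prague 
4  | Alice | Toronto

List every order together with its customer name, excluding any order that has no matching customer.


INNER JOIN keeps only orders rows whose customer_id matches an id in customers. Walk through each order:
  - order 1 (Mouse): customer_id=3 -> matches Julia
  - order 2 (Chair): customer_id=3 -> matches Julia
  - order 3 (Pen): customer_id=NULL, no match -> dropped
  - order 4 (Lamp): customer_id=3 -> matches Julia
  - order 5 (Tablet): customer_id=3 -> matches Julia
  - order 6 (Stapler): customer_id=NULL, no match -> dropped
So 2 of 6 rows are dropped.

SQL:
SELECT a.product, b.name AS customer
FROM orders a
INNER JOIN customers b ON a.customer_id = b.id

Result:
product | customer
--------+---------
Mouse   | Julia   
Chair   | Julia   
Lamp    | Julia   
Tablet  | Julia   


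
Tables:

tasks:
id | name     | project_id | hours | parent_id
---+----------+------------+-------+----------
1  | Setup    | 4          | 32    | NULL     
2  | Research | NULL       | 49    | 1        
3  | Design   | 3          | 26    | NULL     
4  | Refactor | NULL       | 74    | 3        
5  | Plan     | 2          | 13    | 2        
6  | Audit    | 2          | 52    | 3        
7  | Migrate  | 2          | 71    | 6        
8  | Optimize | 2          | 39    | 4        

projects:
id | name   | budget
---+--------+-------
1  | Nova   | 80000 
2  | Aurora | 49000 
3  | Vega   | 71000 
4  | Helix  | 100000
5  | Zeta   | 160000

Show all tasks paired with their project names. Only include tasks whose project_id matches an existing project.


INNER JOIN keeps only tasks rows whose project_id matches an id in projects. Walk through each task:
  - task 1 (Setup): project_id=4 -> matches Helix
  - task 2 (Research): project_id=NULL, no match -> dropped
  - task 3 (Design): project_id=3 -> matches Vega
  - task 4 (Refactor): project_id=NULL, no match -> dropped
  - task 5 (Plan): project_id=2 -> matches Aurora
  - task 6 (Audit): project_id=2 -> matches Aurora
  - task 7 (Migrate): project_id=2 -> matches Aurora
  - task 8 (Optimize): project_id=2 -> matches Aurora
So 2 of 8 rows are dropped.

SQL:
SELECT a.name, b.name AS project
FROM tasks a
INNER JOIN projects b ON a.project_id = b.id

Result:
name     | project
---------+--------
Setup    | Helix  
Design   | Vega   
Plan     | Aurora 
Audit    | Aurora 
Migrate  | Aurora 
Optimize | Aurora 


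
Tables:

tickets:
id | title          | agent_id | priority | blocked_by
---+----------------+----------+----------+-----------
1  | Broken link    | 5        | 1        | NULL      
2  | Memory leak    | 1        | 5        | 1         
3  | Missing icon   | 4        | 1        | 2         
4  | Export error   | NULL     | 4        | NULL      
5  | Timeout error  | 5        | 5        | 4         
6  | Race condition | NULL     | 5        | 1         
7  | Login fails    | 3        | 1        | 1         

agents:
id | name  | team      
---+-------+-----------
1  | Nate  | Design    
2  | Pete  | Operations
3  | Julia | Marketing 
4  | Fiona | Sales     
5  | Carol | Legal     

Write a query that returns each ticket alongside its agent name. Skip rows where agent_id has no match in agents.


INNER JOIN keeps only tickets rows whose agent_id matches an id in agents. Walk through each ticket:
  - ticket 1 (Broken link): agent_id=5 -> matches Carol
  - ticket 2 (Memory leak): agent_id=1 -> matches Nate
  - ticket 3 (Missing icon): agent_id=4 -> matches Fiona
  - ticket 4 (Export error): agent_id=NULL, no match -> dropped
  - ticket 5 (Timeout error): agent_id=5 -> matches Carol
  - ticket 6 (Race condition): agent_id=NULL, no match -> dropped
  - ticket 7 (Login fails): agent_id=3 -> matches Julia
So 2 of 7 rows are dropped.

SQL:
SELECT a.title, b.name AS agent
FROM tickets a
INNER JOIN agents b ON a.agent_id = b.id

Result:
title         | agent
--------------+------
Broken link   | Carol
Memory leak   | Nate 
Missing icon  | Fiona
Timeout error | Carol
Login fails   | Julia


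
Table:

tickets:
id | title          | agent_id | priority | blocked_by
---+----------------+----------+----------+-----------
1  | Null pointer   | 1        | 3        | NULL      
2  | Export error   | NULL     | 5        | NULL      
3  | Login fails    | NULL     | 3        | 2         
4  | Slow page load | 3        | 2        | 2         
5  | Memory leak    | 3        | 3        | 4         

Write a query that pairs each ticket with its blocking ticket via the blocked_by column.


This is a self-join: tickets is joined to a second copy of itself, matching each row's blocked_by to another row's id. Use LEFT JOIN so rows with blocked_by=NULL are kept.
  - ticket 1 (Null pointer): blocked_by=NULL -> NULL
  - ticket 2 (Export error): blocked_by=NULL -> NULL
  - ticket 3 (Login fails): blocked_by=2 -> Export error
  - ticket 4 (Slow page load): blocked_by=2 -> Export error
  - ticket 5 (Memory leak): blocked_by=4 -> Slow page load

SQL:
SELECT a.title AS item, b.title AS blocked_by
FROM tickets a
LEFT JOIN tickets b ON a.blocked_by = b.id

Result:
item           | blocked_by    
---------------+---------------
Null pointer   | NULL          
Export error   | NULL          
Login fails    | Export error  
Slow page load | Export error  
Memory leak    | Slow page load


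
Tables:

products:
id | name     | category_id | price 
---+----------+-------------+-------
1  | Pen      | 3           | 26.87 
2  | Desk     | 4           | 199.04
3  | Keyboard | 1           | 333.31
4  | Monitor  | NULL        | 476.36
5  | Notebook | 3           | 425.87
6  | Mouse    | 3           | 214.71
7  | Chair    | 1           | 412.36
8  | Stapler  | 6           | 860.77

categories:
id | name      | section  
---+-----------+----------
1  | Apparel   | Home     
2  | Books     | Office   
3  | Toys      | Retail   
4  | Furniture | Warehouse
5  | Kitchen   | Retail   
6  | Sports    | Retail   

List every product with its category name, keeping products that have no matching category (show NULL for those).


LEFT JOIN keeps every row from products (the left table); where category_id has no match in categories, the category columns become NULL. Walk through each product:
  - product 1 (Pen): category_id=3 -> matches Toys
  - product 2 (Desk): category_id=4 -> matches Furniture
  - product 3 (Keyboard): category_id=1 -> matches Apparel
  - product 4 (Monitor): category_id=NULL, no match -> kept with NULL
  - product 5 (Notebook): category_id=3 -> matches Toys
  - product 6 (Mouse): category_id=3 -> matches Toys
  - product 7 (Chair): category_id=1 -> matches Apparel
  - product 8 (Stapler): category_id=6 -> matches Sports
All 8 rows appear; 1 has NULL category.

SQL:
SELECT a.name, b.name AS category
FROM products a
LEFT JOIN categories b ON a.category_id = b.id

Result:
name     | category 
---------+----------
Pen      | Toys     
Desk     | Furniture
Keyboard | Apparel  
Monitor  | NULL     
Notebook | Toys     
Mouse    | Toys     
Chair    | Apparel  
Stapler  | Sports   


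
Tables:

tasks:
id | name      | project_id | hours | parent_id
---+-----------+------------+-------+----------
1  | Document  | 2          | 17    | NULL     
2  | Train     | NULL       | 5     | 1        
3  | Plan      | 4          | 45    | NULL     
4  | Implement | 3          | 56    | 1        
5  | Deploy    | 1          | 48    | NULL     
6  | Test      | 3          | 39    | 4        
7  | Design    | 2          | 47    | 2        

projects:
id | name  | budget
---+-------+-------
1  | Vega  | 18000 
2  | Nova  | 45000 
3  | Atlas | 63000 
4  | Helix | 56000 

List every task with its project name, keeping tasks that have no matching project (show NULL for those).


LEFT JOIN keeps every row from tasks (the left table); where project_id has no match in projects, the project columns become NULL. Walk through each task:
  - task 1 (Document): project_id=2 -> matches Nova
  - task 2 (Train): project_id=NULL, no match -> kept with NULL
  - task 3 (Plan): project_id=4 -> matches Helix
  - task 4 (Implement): project_id=3 -> matches Atlas
  - task 5 (Deploy): project_id=1 -> matches Vega
  - task 6 (Test): project_id=3 -> matches Atlas
  - task 7 (Design): project_id=2 -> matches Nova
All 7 rows appear; 1 has NULL project.

SQL:
SELECT a.name, b.name AS project
FROM tasks a
LEFT JOIN projects b ON a.project_id = b.id

Result:
name      | project
----------+--------
Document  | Nova   
Train     | NULL   
Plan      | Helix  
Implement | Atlas  
Deploy    | Vega   
Test      | Atlas  
Design    | Nova   


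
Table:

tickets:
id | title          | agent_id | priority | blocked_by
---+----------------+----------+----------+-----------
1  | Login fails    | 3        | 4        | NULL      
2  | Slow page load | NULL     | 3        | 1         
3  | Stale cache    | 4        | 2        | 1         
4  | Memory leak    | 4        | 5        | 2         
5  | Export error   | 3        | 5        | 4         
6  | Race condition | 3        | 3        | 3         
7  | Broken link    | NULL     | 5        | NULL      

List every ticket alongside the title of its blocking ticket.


This is a self-join: tickets is joined to a second copy of itself, matching each row's blocked_by to another row's id. Use LEFT JOIN so rows with blocked_by=NULL are kept.
  - ticket 1 (Login fails): blocked_by=NULL -> NULL
  - ticket 2 (Slow page load): blocked_by=1 -> Login fails
  - ticket 3 (Stale cache): blocked_by=1 -> Login fails
  - ticket 4 (Memory leak): blocked_by=2 -> Slow page load
  - ticket 5 (Export error): blocked_by=4 -> Memory leak
  - ticket 6 (Race condition): blocked_by=3 -> Stale cache
  - ticket 7 (Broken link): blocked_by=NULL -> NULL

SQL:
SELECT a.title AS item, b.title AS blocked_by
FROM tickets a
LEFT JOIN tickets b ON a.blocked_by = b.id

Result:
item           | blocked_by    
---------------+---------------
Login fails    | NULL          
Slow page load | Login fails   
Stale cache    | Login fails   
Memory leak    | Slow page load
Export error   | Memory leak   
Race condition | Stale cache   
Broken link    | NULL          


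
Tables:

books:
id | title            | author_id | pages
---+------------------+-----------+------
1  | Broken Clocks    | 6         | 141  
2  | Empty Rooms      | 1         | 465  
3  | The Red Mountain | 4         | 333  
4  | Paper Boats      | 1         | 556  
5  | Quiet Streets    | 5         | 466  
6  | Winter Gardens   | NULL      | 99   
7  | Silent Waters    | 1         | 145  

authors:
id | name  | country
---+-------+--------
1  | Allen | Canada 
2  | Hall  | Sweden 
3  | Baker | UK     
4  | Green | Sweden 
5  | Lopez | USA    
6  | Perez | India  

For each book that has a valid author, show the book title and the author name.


INNER JOIN keeps only books rows whose author_id matches an id in authors. Walk through each book:
  - book 1 (Broken Clocks): author_id=6 -> matches Perez
  - book 2 (Empty Rooms): author_id=1 -> matches Allen
  - book 3 (The Red Mountain): author_id=4 -> matches Green
  - book 4 (Paper Boats): author_id=1 -> matches Allen
  - book 5 (Quiet Streets): author_id=5 -> matches Lopez
  - book 6 (Winter Gardens): author_id=NULL, no match -> dropped
  - book 7 (Silent Waters): author_id=1 -> matches Allen
So 1 of 7 rows is dropped.

SQL:
SELECT a.title, b.name AS author
FROM books a
INNER JOIN authors b ON a.author_id = b.id

Result:
title            | author
-----------------+-------
Broken Clocks    | Perez 
Empty Rooms      | Allen 
The Red Mountain | Green 
Paper Boats      | Allen 
Quiet Streets    | Lopez 
Silent Waters    | Allen 
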